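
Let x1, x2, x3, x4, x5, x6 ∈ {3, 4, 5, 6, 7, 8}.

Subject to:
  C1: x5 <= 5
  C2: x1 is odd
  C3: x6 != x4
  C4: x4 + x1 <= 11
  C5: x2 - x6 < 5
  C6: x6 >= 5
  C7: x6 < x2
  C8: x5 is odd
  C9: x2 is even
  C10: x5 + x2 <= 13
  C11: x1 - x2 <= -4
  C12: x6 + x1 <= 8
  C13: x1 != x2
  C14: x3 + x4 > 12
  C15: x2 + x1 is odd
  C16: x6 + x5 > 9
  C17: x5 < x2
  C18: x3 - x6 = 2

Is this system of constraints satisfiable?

The assignment x1 = 3, x2 = 8, x3 = 7, x4 = 8, x5 = 5, x6 = 5 works:
  constraint 4 holds since x4 + x1 = 11.
  constraint 5 holds since x2 - x6 = 3.
The rest check out directly.

Satisfiable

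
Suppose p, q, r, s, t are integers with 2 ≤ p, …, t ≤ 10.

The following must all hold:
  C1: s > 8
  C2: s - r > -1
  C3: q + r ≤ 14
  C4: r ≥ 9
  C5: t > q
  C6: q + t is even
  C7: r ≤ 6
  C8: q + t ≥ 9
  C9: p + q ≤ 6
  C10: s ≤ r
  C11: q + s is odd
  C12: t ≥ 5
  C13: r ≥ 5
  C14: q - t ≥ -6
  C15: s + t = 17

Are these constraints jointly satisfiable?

From constraint 1: s ≥ 9. From constraints 7 and 10: s ≤ r and r ≤ 6, so s ≤ 6. But 6 < 9, so no value of s works.

Unsatisfiable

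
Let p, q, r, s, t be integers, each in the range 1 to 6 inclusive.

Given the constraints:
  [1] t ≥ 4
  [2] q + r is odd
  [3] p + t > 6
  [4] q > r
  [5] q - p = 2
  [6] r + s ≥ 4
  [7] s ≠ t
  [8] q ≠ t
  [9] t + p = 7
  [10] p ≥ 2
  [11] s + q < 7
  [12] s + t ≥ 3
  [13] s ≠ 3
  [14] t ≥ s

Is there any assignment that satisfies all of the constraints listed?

Satisfiable

One satisfying assignment is p = 3, q = 5, r = 4, s = 1, t = 4.
For the less obvious constraints — constraint 3: p + t = 7; constraint 5: q - p = 2; constraint 6: r + s = 5 — and the others hold by inspection.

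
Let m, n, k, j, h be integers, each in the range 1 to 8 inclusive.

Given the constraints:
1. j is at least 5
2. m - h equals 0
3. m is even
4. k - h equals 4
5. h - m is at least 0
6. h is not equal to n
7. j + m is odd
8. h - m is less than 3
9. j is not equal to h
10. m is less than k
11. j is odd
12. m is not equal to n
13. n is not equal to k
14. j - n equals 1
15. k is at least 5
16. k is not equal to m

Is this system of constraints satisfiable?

The assignment m = 2, n = 4, k = 6, j = 5, h = 2 works:
  constraint 2 holds since m - h = 0.
  constraint 4 holds since k - h = 4.
  constraint 5 holds since h - m = 0.
The rest check out directly.

Satisfiable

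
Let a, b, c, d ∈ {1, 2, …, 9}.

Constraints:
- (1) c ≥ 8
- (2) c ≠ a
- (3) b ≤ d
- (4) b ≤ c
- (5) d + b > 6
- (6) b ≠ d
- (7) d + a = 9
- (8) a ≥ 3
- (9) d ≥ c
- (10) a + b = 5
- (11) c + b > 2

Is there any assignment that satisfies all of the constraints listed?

Unsatisfiable

From constraints 1 and 9: d ≥ c ≥ 8. From constraint 8: a ≥ 3. Hence d + a ≥ 11. But constraint 7 requires d + a = 9, and 9 < 11. Contradiction.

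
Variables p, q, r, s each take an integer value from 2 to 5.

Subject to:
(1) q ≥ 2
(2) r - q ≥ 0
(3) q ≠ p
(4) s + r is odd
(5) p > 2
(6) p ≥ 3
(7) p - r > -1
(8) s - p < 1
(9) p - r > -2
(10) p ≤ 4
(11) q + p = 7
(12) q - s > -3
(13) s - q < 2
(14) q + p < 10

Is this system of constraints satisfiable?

Satisfiable

Setting (p, q, r, s) = (4, 3, 3, 4) satisfies everything: constraint 2: r - q = 0; constraint 7: p - r = 1; constraint 8: s - p = 0, and the others follow.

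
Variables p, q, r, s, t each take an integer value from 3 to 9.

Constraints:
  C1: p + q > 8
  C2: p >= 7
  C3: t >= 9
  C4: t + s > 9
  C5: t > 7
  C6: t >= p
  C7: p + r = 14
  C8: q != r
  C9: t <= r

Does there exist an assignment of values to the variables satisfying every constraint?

Unsatisfiable

From constraint 2: p ≥ 7. From constraints 3 and 9: r ≥ t ≥ 9. Hence p + r ≥ 16. But constraint 7 requires p + r = 14, and 14 < 16. Contradiction.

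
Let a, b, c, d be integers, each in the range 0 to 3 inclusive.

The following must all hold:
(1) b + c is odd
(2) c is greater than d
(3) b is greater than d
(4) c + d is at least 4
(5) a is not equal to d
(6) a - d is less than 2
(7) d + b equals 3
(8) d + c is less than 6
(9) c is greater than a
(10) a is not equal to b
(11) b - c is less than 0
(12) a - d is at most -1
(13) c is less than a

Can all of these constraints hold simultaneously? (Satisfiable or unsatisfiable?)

Unsatisfiable

Constraints 3, 11, 12, and 13 give b < c, c < a, a < d, d < b. Chaining: b < c < a < d < b, which forces b < b — impossible.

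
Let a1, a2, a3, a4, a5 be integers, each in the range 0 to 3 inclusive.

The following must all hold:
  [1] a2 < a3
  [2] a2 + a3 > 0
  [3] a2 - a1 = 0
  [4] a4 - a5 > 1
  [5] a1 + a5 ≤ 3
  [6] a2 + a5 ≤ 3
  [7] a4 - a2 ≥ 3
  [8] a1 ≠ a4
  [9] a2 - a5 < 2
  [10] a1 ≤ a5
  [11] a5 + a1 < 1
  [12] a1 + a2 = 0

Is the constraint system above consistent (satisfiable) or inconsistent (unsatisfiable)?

Try a1 = 0, a2 = 0, a3 = 2, a4 = 3, a5 = 0.
Check constraint 2: a2 + a3 = 2; constraint 3: a2 - a1 = 0. The remaining constraints are straightforward to verify.

Satisfiable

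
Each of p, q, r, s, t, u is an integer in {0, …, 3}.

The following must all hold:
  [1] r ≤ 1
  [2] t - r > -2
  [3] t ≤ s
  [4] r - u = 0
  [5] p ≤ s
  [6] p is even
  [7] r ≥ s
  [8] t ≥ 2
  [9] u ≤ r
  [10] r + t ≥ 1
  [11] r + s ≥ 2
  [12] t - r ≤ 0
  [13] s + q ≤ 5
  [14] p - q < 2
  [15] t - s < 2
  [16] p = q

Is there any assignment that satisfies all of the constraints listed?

From constraints 3 and 8: s ≥ t and t ≥ 2, so s ≥ 2. From constraints 1 and 7: s ≤ r and r ≤ 1, so s ≤ 1. But 1 < 2, so no value of s works.

Unsatisfiable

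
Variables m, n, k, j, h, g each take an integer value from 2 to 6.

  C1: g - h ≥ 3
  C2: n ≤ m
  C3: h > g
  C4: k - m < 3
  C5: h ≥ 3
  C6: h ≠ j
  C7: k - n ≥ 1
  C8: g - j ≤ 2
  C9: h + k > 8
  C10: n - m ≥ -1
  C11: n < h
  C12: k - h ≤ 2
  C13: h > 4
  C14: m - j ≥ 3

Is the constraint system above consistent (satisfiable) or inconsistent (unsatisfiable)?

Constraints 1, 7, 8, 10, 12, and 14 give m − j ≥ 3, j − g ≥ -2, g − h ≥ 3, h − k ≥ -2, k − n ≥ 1, n − m ≥ -1.
Adding all 6 inequalities: the left sides telescope to 0, and the right sides sum to 3 + (-2) + 3 + (-2) + 1 + (-1) = 2. So 0 ≥ 2, which is false.

Unsatisfiable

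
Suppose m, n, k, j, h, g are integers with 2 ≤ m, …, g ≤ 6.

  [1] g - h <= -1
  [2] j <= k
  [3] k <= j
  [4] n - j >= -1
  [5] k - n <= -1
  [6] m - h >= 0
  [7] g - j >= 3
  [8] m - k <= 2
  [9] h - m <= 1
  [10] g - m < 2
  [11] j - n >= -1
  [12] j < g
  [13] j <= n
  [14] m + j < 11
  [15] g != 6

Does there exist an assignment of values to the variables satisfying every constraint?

Unsatisfiable

Constraints 1, 5, 6, 7, 8, and 11 give h − g ≥ 1, g − j ≥ 3, j − n ≥ -1, n − k ≥ 1, k − m ≥ -2, m − h ≥ 0.
Adding all 6 inequalities: the left sides telescope to 0, and the right sides sum to 1 + 3 + (-1) + 1 + (-2) + 0 = 2. So 0 ≥ 2, which is false.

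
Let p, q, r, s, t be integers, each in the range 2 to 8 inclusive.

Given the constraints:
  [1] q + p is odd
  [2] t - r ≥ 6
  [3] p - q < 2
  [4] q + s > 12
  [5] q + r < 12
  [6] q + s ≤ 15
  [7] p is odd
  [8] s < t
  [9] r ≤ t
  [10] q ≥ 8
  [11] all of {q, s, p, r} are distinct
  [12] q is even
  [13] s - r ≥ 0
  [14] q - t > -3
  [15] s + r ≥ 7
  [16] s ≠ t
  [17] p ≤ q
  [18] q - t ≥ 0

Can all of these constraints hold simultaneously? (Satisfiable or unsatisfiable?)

The assignment p = 7, q = 8, r = 2, s = 5, t = 8 works:
  constraint 2 holds since t - r = 6.
  constraint 3 holds since p - q = -1.
  constraint 4 holds since q + s = 13.
The rest check out directly.

Satisfiable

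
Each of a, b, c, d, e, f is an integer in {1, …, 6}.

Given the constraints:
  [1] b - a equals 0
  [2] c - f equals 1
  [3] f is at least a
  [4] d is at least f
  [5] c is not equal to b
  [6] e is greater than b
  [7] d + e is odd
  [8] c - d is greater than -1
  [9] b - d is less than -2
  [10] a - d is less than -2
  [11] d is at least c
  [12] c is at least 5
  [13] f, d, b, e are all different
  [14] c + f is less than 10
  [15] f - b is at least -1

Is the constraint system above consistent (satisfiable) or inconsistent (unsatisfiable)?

Take a = 2, b = 2, c = 5, d = 5, e = 6, f = 4. Then constraint 1: b - a = 0; constraint 2: c - f = 1, and every other listed constraint is also met.

Satisfiable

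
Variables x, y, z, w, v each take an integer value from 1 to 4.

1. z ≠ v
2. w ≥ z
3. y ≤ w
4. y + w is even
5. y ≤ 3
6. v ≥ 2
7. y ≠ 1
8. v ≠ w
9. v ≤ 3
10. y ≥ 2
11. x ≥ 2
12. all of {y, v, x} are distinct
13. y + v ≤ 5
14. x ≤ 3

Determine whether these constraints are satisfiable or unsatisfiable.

Constraints 5, 6, 9, 10, 11, and 14 confine each of y, v, x to the 2 values {2, 3}.
Constraint 12 requires all 3 of them to be distinct, but only 2 values are available — impossible by the pigeonhole principle.

Unsatisfiable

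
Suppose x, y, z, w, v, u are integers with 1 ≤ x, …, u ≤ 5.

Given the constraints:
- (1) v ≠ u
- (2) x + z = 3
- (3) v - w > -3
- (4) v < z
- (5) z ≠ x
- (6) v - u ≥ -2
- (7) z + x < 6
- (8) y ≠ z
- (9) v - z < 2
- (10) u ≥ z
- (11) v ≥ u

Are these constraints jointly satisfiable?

Constraints 4, 10, and 11 give v < z, z ≤ u, u ≤ v. Chaining: v < z ≤ u ≤ v, which forces v < v — impossible.

Unsatisfiable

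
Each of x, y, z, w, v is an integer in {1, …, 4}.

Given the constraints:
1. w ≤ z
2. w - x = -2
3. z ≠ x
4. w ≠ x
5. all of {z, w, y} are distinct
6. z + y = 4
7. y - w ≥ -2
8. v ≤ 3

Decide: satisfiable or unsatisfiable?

Try x = 4, y = 1, z = 3, w = 2, v = 3.
Check constraint 2: w - x = -2; constraint 6: z + y = 4. The remaining constraints are straightforward to verify.

Satisfiable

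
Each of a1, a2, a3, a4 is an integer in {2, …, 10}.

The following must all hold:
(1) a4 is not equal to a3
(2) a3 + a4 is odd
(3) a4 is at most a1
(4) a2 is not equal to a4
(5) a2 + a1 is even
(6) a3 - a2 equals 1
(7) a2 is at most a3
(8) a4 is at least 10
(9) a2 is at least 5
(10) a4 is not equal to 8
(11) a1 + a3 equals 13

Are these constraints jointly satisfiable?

From constraints 3 and 8: a1 ≥ a4 ≥ 10. From constraints 7 and 9: a3 ≥ a2 ≥ 5. Hence a1 + a3 ≥ 15. But constraint 11 requires a1 + a3 = 13, and 13 < 15. Contradiction.

Unsatisfiable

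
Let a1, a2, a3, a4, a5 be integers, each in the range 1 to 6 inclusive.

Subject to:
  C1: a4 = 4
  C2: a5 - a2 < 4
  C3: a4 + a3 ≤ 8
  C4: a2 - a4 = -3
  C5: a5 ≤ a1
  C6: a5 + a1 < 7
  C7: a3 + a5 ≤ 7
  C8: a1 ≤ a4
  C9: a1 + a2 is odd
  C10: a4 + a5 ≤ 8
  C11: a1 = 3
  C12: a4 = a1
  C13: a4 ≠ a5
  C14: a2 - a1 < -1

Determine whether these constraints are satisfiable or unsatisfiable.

Constraint 1 fixes a4 = 4 and constraint 11 fixes a1 = 3, but constraint 12 requires a4 = a1. Since 4 ≠ 3, contradiction.

Unsatisfiable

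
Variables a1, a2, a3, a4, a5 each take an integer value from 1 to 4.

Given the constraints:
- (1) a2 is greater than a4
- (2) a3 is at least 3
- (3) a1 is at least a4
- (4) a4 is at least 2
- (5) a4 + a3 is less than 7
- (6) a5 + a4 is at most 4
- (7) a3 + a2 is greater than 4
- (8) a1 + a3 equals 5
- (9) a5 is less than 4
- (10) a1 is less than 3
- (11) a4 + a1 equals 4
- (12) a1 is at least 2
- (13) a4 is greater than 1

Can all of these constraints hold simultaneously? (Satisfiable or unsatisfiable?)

Satisfiable

One satisfying assignment is a1 = 2, a2 = 3, a3 = 3, a4 = 2, a5 = 2.
For the less obvious constraints — constraint 5: a4 + a3 = 5; constraint 6: a5 + a4 = 4 — and the others hold by inspection.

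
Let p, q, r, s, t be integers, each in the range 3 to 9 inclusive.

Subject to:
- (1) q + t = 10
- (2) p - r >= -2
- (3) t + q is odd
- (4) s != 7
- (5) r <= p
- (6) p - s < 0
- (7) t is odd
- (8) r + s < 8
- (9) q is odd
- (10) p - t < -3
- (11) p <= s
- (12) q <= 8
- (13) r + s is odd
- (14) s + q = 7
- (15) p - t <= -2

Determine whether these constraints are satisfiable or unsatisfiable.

Constraint 7 makes t odd and constraint 9 makes q odd, so t + q must be even. Constraint 3 says t + q is odd — contradiction.

Unsatisfiable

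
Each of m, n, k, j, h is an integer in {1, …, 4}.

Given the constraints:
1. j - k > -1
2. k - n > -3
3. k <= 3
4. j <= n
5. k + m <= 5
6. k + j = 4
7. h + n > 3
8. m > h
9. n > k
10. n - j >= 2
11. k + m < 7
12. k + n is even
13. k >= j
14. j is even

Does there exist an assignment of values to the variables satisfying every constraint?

Take m = 3, n = 4, k = 2, j = 2, h = 2. Then constraint 1: j - k = 0; constraint 2: k - n = -2, and every other listed constraint is also met.

Satisfiable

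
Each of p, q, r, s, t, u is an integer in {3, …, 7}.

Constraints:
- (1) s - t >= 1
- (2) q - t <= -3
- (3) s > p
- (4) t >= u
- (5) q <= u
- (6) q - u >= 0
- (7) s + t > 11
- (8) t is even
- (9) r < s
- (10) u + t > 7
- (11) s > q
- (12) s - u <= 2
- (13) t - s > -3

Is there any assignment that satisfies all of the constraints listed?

Unsatisfiable

Constraints 1, 2, 6, and 12 give t − q ≥ 3, q − u ≥ 0, u − s ≥ -2, s − t ≥ 1.
Adding all 4 inequalities: the left sides telescope to 0, and the right sides sum to 3 + 0 + (-2) + 1 = 2. So 0 ≥ 2, which is false.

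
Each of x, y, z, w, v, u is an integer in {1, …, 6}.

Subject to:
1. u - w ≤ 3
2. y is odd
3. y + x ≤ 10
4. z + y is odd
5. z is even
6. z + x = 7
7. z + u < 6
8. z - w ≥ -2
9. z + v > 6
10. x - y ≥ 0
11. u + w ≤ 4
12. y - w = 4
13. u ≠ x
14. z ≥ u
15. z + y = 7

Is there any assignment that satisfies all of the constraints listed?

Satisfiable

The assignment x = 5, y = 5, z = 2, w = 1, v = 6, u = 2 works:
  constraint 1 holds since u - w = 1.
  constraint 3 holds since y + x = 10.
  constraint 6 holds since z + x = 7.
The rest check out directly.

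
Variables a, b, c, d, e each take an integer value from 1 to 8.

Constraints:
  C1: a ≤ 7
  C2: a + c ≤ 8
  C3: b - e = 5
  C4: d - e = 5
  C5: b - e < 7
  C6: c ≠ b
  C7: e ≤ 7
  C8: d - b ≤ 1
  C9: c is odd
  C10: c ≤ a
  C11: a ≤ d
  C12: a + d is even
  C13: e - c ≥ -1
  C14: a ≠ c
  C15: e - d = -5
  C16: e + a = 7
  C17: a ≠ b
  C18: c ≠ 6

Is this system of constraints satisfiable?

One satisfying assignment is a = 4, b = 8, c = 1, d = 8, e = 3.
For the less obvious constraints — constraint 2: a + c = 5; constraint 3: b - e = 5; constraint 4: d - e = 5 — and the others hold by inspection.

Satisfiable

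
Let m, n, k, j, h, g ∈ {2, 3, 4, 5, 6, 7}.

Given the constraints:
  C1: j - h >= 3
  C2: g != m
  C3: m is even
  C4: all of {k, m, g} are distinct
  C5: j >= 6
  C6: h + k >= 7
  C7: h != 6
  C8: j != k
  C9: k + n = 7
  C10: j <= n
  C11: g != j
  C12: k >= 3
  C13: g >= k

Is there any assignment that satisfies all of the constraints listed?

Unsatisfiable

From constraint 12: k ≥ 3. From constraints 5 and 10: n ≥ j ≥ 6. Hence k + n ≥ 9. But constraint 9 requires k + n = 7, and 7 < 9. Contradiction.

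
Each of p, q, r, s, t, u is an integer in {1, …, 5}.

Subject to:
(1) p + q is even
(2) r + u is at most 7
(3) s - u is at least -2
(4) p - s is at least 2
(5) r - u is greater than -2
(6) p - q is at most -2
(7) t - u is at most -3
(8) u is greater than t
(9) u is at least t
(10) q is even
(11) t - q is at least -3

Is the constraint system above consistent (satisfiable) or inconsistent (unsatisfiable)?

Unsatisfiable

Constraints 3, 4, 6, 7, and 11 give u − t ≥ 3, t − q ≥ -3, q − p ≥ 2, p − s ≥ 2, s − u ≥ -2.
Adding all 5 inequalities: the left sides telescope to 0, and the right sides sum to 3 + (-3) + 2 + 2 + (-2) = 2. So 0 ≥ 2, which is false.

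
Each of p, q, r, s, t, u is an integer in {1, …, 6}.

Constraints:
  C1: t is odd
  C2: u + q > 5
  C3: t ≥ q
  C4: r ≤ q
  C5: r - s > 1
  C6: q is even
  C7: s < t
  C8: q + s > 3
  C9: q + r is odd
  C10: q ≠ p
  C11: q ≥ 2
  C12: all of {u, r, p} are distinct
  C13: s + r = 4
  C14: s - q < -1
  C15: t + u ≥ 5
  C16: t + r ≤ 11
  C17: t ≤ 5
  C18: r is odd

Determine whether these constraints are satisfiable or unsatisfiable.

One satisfying assignment is p = 6, q = 4, r = 3, s = 1, t = 5, u = 2.
For the less obvious constraints — constraint 2: u + q = 6; constraint 5: r - s = 2; constraint 8: q + s = 5 — and the others hold by inspection.

Satisfiable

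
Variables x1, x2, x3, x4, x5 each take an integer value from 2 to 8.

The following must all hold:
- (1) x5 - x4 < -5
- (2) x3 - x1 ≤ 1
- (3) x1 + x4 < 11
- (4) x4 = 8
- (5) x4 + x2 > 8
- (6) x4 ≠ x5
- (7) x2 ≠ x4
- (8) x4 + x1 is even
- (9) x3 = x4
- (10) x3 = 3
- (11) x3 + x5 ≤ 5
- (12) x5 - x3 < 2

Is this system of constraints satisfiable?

Constraint 10 fixes x3 = 3 and constraint 4 fixes x4 = 8, but constraint 9 requires x3 = x4. Since 3 ≠ 8, contradiction.

Unsatisfiable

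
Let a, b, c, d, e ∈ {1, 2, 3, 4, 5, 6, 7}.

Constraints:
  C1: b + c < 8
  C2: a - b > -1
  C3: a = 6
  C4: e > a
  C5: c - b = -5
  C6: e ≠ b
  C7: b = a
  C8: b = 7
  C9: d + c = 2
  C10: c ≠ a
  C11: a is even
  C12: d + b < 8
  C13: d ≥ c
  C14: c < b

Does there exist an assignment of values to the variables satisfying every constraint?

Constraint 8 fixes b = 7 and constraint 3 fixes a = 6, but constraint 7 requires b = a. Since 7 ≠ 6, contradiction.

Unsatisfiable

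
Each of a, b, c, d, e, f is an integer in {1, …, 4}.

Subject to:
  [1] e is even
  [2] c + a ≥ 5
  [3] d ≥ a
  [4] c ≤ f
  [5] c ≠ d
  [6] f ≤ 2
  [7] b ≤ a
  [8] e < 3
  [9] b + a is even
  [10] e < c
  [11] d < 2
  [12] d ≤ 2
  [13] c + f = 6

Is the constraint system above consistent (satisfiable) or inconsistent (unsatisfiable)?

Unsatisfiable

From constraints 4 and 6: c ≤ f ≤ 2. From constraints 3 and 12: a ≤ d ≤ 2. Hence c + a ≤ 4. But constraint 2 requires c + a ≥ 5, and 5 > 4. Contradiction.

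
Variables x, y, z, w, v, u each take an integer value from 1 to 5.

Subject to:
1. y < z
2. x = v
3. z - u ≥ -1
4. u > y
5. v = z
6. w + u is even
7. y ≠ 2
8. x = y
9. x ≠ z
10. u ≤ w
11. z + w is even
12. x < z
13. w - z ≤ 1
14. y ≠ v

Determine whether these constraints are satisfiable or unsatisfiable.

From constraints 2 and 5, x = v = z, so x = z. But constraint 9 says x ≠ z. Contradiction.

Unsatisfiable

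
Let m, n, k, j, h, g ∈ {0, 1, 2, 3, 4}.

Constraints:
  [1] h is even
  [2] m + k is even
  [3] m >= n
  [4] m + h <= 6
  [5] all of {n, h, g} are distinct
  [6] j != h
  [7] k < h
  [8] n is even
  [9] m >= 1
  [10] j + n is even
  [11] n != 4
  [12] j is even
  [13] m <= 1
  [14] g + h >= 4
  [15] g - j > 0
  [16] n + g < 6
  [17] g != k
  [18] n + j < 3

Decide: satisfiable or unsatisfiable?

Try m = 1, n = 0, k = 1, j = 0, h = 2, g = 3.
Check constraint 4: m + h = 3; constraint 14: g + h = 5; constraint 15: g - j = 3. The remaining constraints are straightforward to verify.

Satisfiable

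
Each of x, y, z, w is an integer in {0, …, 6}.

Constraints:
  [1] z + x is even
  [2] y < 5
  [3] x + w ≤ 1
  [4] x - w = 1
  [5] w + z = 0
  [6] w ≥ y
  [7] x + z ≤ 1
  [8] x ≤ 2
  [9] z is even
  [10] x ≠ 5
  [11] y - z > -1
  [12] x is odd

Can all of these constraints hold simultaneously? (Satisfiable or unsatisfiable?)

Constraint 9 makes z even and constraint 12 makes x odd, so z + x must be odd. Constraint 1 says z + x is even — contradiction.

Unsatisfiable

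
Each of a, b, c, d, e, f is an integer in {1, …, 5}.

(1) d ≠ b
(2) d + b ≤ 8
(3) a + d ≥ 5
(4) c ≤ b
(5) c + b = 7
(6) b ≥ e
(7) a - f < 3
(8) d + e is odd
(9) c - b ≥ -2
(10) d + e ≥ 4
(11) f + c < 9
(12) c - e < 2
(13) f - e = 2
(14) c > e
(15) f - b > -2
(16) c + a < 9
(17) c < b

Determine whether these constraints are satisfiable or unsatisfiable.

Satisfiable

Try a = 4, b = 4, c = 3, d = 3, e = 2, f = 4.
Check constraint 2: d + b = 7; constraint 3: a + d = 7; constraint 5: c + b = 7. The remaining constraints are straightforward to verify.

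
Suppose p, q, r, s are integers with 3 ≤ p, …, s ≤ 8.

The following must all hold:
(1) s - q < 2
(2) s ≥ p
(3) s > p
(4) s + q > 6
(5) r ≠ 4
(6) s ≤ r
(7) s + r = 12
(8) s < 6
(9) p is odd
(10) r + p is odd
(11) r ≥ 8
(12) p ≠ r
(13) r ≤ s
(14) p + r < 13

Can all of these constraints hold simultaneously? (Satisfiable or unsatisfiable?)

From constraints 11 and 13: s ≥ r and r ≥ 8, so s ≥ 8. From constraint 8: s ≤ 5. But 5 < 8, so no value of s works.

Unsatisfiable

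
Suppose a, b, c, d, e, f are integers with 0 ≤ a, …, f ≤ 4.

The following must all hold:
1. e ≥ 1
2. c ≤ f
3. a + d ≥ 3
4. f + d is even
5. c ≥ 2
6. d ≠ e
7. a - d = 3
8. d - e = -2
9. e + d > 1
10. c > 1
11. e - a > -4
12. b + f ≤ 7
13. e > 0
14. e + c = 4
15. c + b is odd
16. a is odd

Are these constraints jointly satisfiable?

Satisfiable

Try a = 3, b = 3, c = 2, d = 0, e = 2, f = 2.
Check constraint 3: a + d = 3; constraint 7: a - d = 3; constraint 8: d - e = -2. The remaining constraints are straightforward to verify.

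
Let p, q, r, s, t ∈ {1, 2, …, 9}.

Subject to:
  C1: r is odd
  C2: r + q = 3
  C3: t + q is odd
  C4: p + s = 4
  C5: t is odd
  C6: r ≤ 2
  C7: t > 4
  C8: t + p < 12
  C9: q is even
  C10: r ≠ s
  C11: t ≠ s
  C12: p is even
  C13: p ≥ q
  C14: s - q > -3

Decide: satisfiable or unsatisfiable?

Satisfiable

Try p = 2, q = 2, r = 1, s = 2, t = 7.
Check constraint 2: r + q = 3; constraint 4: p + s = 4. The remaining constraints are straightforward to verify.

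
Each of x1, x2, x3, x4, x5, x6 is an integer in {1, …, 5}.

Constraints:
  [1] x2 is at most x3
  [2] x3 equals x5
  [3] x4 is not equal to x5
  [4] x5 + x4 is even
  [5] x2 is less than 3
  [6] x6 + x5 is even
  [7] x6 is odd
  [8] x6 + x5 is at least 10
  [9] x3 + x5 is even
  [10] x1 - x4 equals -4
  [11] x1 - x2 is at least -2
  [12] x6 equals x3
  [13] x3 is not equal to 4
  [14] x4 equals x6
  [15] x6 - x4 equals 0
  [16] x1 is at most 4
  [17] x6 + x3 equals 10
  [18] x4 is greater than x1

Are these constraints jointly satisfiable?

From constraints 2, 12, and 14, x4 = x6 = x3 = x5, so x4 = x5. But constraint 3 says x4 ≠ x5. Contradiction.

Unsatisfiable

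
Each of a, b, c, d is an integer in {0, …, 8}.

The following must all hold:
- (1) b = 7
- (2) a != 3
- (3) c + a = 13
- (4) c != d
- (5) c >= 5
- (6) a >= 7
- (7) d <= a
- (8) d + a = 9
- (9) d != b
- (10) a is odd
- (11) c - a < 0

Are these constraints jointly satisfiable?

Satisfiable

Setting (a, b, c, d) = (7, 7, 6, 2) satisfies everything: constraint 3: c + a = 13; constraint 8: d + a = 9, and the others follow.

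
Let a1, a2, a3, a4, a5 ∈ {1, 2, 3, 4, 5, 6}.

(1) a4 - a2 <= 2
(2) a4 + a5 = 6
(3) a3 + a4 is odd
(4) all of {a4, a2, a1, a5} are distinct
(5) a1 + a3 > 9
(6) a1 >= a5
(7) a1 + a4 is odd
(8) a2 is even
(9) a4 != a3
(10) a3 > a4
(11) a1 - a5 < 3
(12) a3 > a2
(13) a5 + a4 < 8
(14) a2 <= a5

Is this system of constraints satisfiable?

Satisfiable

Try a1 = 6, a2 = 2, a3 = 4, a4 = 1, a5 = 5.
Check constraint 1: a4 - a2 = -1; constraint 2: a4 + a5 = 6; constraint 5: a1 + a3 = 10. The remaining constraints are straightforward to verify.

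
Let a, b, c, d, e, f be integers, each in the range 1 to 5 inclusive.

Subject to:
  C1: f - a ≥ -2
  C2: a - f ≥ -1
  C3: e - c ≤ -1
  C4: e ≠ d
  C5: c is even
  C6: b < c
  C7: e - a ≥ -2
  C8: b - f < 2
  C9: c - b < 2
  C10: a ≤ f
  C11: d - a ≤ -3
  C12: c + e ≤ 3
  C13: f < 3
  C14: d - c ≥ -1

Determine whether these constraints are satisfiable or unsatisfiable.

Constraints 3, 7, 11, and 14 give d − c ≥ -1, c − e ≥ 1, e − a ≥ -2, a − d ≥ 3.
Adding all 4 inequalities: the left sides telescope to 0, and the right sides sum to (-1) + 1 + (-2) + 3 = 1. So 0 ≥ 1, which is false.

Unsatisfiable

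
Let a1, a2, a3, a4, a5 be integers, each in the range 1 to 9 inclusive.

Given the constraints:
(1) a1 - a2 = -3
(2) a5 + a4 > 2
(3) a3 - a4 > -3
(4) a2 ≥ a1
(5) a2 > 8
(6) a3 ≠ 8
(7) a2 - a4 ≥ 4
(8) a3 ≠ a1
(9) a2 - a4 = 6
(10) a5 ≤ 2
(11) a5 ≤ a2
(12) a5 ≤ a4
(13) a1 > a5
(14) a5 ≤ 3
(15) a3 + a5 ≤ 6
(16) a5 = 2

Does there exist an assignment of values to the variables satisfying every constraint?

Satisfiable

One satisfying assignment is a1 = 6, a2 = 9, a3 = 2, a4 = 3, a5 = 2.
For the less obvious constraints — constraint 1: a1 - a2 = -3; constraint 2: a5 + a4 = 5 — and the others hold by inspection.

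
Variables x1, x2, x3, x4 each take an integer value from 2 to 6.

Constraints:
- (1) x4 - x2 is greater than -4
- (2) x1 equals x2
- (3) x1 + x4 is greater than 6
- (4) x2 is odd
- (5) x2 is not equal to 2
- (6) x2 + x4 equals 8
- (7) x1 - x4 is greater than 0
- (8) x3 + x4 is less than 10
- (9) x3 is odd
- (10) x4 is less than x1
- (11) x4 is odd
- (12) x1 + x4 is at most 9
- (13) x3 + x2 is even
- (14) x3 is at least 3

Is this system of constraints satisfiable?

Satisfiable

Take x1 = 5, x2 = 5, x3 = 5, x4 = 3. Then constraint 1: x4 - x2 = -2; constraint 3: x1 + x4 = 8; constraint 6: x2 + x4 = 8, and every other listed constraint is also met.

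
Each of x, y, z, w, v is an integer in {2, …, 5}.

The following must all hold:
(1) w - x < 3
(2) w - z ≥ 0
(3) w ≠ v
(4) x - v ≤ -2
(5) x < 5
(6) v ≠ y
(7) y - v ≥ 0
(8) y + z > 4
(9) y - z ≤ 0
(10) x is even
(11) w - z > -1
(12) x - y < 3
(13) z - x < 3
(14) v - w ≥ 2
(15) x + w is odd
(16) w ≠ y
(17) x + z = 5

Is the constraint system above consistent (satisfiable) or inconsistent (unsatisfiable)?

Unsatisfiable

Constraints 2, 7, 9, and 14 give z − y ≥ 0, y − v ≥ 0, v − w ≥ 2, w − z ≥ 0.
Adding all 4 inequalities: the left sides telescope to 0, and the right sides sum to 0 + 0 + 2 + 0 = 2. So 0 ≥ 2, which is false.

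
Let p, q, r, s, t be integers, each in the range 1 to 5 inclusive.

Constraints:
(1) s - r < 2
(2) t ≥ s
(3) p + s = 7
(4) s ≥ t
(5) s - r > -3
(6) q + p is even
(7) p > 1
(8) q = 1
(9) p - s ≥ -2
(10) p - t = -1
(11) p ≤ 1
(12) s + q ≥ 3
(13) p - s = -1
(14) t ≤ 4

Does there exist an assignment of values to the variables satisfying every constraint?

Unsatisfiable

From constraint 11: p ≤ 1. From constraints 2 and 14: s ≤ t ≤ 4. Hence p + s ≤ 5. But constraint 3 requires p + s = 7, and 7 > 5. Contradiction.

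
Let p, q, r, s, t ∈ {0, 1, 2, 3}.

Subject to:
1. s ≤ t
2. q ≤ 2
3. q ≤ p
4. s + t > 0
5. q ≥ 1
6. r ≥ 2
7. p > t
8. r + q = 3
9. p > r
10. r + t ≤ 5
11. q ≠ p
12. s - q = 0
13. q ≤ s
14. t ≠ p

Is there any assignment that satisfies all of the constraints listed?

Try p = 3, q = 1, r = 2, s = 1, t = 1.
Check constraint 4: s + t = 2; constraint 8: r + q = 3. The remaining constraints are straightforward to verify.

Satisfiable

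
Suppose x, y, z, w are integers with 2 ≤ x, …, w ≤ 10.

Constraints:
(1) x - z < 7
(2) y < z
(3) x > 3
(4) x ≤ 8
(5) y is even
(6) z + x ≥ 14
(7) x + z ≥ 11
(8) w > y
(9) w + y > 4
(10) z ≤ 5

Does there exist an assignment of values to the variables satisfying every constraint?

Unsatisfiable

From constraint 10: z ≤ 5. From constraint 4: x ≤ 8. Hence z + x ≤ 13. But constraint 6 requires z + x ≥ 14, and 14 > 13. Contradiction.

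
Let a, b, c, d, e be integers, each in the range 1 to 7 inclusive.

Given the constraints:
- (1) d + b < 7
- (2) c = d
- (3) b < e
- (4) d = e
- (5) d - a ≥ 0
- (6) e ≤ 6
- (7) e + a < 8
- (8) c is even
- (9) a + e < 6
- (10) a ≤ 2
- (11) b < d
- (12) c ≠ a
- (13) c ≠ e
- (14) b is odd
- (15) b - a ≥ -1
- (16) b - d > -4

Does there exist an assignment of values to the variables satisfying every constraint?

Unsatisfiable

From constraints 2 and 4, c = d = e, so c = e. But constraint 13 says c ≠ e. Contradiction.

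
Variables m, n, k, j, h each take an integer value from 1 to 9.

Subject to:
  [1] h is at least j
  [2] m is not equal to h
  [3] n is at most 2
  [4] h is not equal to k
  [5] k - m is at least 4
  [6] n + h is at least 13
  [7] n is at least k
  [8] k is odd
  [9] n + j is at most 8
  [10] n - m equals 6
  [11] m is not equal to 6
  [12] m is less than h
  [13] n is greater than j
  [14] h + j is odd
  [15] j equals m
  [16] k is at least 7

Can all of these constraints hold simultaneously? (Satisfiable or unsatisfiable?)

From constraints 7 and 16: n ≥ k and k ≥ 7, so n ≥ 7. From constraint 3: n ≤ 2. But 2 < 7, so no value of n works.

Unsatisfiable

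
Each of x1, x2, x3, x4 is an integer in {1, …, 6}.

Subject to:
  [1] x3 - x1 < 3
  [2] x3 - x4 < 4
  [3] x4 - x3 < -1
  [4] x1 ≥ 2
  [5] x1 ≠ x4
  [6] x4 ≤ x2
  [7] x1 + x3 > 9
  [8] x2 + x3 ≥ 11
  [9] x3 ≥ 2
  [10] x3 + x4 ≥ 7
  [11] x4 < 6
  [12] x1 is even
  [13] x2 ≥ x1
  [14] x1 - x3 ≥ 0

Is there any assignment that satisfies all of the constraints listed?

One satisfying assignment is x1 = 6, x2 = 6, x3 = 6, x4 = 4.
For the less obvious constraints — constraint 1: x3 - x1 = 0; constraint 2: x3 - x4 = 2 — and the others hold by inspection.

Satisfiable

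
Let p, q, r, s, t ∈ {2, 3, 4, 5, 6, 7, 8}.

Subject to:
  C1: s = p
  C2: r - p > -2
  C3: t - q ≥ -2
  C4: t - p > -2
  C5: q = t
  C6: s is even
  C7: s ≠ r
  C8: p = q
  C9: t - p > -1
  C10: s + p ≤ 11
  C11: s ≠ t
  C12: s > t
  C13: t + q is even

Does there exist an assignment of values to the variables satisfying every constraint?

Unsatisfiable

From constraints 1, 5, and 8, s = p = q = t, so s = t. But constraint 11 says s ≠ t. Contradiction.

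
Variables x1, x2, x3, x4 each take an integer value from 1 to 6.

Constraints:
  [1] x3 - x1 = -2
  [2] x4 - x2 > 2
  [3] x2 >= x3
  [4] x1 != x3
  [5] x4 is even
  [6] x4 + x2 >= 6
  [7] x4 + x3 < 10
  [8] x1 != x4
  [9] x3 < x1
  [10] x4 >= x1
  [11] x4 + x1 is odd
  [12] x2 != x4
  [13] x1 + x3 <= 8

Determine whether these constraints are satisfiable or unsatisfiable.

Try x1 = 5, x2 = 3, x3 = 3, x4 = 6.
Check constraint 1: x3 - x1 = -2; constraint 2: x4 - x2 = 3. The remaining constraints are straightforward to verify.

Satisfiable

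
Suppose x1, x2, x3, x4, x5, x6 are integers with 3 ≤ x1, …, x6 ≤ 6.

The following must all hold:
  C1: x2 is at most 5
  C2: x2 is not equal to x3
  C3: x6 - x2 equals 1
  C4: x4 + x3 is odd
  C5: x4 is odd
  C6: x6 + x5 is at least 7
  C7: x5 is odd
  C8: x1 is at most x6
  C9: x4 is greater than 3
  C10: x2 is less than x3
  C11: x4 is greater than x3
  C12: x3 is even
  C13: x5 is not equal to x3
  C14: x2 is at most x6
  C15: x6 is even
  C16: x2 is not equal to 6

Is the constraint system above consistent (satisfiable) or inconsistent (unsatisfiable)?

Setting (x1, x2, x3, x4, x5, x6) = (4, 3, 4, 5, 3, 4) satisfies everything: constraint 3: x6 - x2 = 1; constraint 4: x4 + x3 = 9 is odd; constraint 6: x6 + x5 = 7, and the others follow.

Satisfiable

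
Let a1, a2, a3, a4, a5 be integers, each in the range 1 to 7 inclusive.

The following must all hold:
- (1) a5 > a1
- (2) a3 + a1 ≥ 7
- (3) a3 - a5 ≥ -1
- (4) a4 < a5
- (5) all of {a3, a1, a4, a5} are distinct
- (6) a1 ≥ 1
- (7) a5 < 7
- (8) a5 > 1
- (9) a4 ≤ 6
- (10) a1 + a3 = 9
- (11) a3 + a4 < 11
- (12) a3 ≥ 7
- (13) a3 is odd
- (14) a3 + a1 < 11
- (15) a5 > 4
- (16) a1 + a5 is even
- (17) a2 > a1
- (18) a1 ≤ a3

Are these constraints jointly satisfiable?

Setting (a1, a2, a3, a4, a5) = (2, 5, 7, 3, 6) satisfies everything: constraint 2: a3 + a1 = 9; constraint 3: a3 - a5 = 1; constraint 10: a1 + a3 = 9, and the others follow.

Satisfiable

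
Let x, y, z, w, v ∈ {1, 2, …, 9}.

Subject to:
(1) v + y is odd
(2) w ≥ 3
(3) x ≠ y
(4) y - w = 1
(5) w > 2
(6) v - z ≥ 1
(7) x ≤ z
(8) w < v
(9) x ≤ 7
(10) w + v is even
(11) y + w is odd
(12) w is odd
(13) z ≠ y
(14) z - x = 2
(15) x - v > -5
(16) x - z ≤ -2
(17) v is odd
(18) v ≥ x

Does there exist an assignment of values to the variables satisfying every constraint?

Satisfiable

One satisfying assignment is x = 6, y = 4, z = 8, w = 3, v = 9.
For the less obvious constraints — constraint 4: y - w = 1; constraint 6: v - z = 1 — and the others hold by inspection.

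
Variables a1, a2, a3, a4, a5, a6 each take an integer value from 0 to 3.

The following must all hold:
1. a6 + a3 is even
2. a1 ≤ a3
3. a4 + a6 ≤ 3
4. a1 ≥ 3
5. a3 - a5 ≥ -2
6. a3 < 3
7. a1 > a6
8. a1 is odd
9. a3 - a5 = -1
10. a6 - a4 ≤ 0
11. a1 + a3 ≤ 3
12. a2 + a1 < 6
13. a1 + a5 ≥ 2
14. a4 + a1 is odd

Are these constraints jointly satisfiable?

Unsatisfiable

From constraints 2 and 4: a3 ≥ a1 and a1 ≥ 3, so a3 ≥ 3. From constraint 6: a3 ≤ 2. But 2 < 3, so no value of a3 works.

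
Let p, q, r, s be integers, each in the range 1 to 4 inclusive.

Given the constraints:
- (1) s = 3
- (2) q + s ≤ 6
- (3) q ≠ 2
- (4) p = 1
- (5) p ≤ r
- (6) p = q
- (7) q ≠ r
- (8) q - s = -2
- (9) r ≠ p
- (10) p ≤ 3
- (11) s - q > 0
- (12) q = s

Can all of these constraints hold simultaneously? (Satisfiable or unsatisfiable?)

Unsatisfiable

Constraint 4 fixes p = 1 and constraint 1 fixes s = 3. Constraints 6 and 12 give p = q = s, so p = s. But 1 ≠ 3 — contradiction.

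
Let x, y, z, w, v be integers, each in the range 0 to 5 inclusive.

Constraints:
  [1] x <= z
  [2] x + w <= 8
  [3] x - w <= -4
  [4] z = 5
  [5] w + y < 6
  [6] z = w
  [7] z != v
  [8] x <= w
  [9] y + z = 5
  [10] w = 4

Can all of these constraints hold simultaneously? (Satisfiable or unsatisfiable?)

Unsatisfiable

Constraint 4 fixes z = 5 and constraint 10 fixes w = 4, but constraint 6 requires z = w. Since 5 ≠ 4, contradiction.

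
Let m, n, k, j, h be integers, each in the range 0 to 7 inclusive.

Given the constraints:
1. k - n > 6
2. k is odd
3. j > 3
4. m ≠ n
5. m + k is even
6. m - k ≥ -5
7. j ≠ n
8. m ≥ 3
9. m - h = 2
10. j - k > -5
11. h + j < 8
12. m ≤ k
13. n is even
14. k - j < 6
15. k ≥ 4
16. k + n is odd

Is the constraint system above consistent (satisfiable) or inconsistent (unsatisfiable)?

Satisfiable

Setting (m, n, k, j, h) = (3, 0, 7, 4, 1) satisfies everything: constraint 1: k - n = 7; constraint 6: m - k = -4; constraint 9: m - h = 2, and the others follow.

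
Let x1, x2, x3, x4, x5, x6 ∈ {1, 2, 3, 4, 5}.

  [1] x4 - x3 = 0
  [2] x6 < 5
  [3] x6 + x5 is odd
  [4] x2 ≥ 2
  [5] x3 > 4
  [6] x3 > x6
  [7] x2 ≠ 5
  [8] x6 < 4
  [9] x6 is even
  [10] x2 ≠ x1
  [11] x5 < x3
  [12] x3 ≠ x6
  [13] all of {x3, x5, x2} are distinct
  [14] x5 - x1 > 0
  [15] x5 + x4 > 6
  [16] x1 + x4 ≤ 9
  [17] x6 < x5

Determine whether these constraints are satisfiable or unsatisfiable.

Setting (x1, x2, x3, x4, x5, x6) = (1, 4, 5, 5, 3, 2) satisfies everything: constraint 1: x4 - x3 = 0; constraint 14: x5 - x1 = 2, and the others follow.

Satisfiable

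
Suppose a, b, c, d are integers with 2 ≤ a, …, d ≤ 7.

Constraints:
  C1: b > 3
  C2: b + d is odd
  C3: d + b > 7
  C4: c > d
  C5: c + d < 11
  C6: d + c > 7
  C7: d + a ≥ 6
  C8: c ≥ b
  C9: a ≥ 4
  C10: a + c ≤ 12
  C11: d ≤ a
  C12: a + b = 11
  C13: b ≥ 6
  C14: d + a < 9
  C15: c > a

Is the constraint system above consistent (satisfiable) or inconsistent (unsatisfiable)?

Satisfiable

One satisfying assignment is a = 4, b = 7, c = 7, d = 2.
For the less obvious constraints — constraint 3: d + b = 9; constraint 5: c + d = 9 — and the others hold by inspection.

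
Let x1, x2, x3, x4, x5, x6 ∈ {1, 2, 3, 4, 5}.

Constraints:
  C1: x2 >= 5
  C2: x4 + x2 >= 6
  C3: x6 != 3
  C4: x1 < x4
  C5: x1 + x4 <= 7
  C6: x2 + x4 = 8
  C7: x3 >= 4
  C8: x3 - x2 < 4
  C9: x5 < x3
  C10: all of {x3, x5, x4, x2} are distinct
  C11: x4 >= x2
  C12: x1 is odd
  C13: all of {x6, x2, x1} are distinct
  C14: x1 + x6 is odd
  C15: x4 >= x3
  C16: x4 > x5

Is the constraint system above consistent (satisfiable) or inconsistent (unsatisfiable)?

Unsatisfiable

From constraint 1: x2 ≥ 5. From constraints 7 and 15: x4 ≥ x3 ≥ 4. Hence x2 + x4 ≥ 9. But constraint 6 requires x2 + x4 = 8, and 8 < 9. Contradiction.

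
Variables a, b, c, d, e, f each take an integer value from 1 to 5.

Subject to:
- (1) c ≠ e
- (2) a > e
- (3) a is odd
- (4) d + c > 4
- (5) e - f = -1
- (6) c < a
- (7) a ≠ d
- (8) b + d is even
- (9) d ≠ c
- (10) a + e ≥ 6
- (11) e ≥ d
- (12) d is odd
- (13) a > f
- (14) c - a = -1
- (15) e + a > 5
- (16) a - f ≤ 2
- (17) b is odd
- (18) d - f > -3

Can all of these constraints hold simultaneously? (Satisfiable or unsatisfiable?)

One satisfying assignment is a = 5, b = 3, c = 4, d = 3, e = 3, f = 4.
For the less obvious constraints — constraint 4: d + c = 7; constraint 5: e - f = -1 — and the others hold by inspection.

Satisfiable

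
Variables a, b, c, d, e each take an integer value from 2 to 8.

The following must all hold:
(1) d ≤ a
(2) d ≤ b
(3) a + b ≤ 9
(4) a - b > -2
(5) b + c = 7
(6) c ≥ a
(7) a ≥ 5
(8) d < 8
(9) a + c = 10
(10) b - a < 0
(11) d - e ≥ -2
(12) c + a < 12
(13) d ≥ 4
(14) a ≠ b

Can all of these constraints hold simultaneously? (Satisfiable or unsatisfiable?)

From constraints 2 and 13: b ≥ d ≥ 4. From constraints 6 and 7: c ≥ a ≥ 5. Hence b + c ≥ 9. But constraint 5 requires b + c = 7, and 7 < 9. Contradiction.

Unsatisfiable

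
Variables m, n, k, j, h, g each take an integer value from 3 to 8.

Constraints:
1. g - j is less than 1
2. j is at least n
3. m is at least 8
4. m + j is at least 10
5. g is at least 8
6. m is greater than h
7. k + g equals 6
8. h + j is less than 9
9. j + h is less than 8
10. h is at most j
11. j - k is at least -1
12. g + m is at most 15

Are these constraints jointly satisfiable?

From constraint 5: g ≥ 8. From constraint 3: m ≥ 8. Hence g + m ≥ 16. But constraint 12 requires g + m ≤ 15, and 15 < 16. Contradiction.

Unsatisfiable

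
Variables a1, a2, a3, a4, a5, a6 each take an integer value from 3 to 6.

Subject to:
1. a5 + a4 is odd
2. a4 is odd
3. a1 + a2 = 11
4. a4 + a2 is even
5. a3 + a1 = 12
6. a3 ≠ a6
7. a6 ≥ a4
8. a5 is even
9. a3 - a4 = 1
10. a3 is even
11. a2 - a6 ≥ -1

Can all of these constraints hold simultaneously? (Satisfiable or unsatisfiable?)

Satisfiable

Try a1 = 6, a2 = 5, a3 = 6, a4 = 5, a5 = 6, a6 = 5.
Check constraint 3: a1 + a2 = 11; constraint 5: a3 + a1 = 12; constraint 9: a3 - a4 = 1. The remaining constraints are straightforward to verify.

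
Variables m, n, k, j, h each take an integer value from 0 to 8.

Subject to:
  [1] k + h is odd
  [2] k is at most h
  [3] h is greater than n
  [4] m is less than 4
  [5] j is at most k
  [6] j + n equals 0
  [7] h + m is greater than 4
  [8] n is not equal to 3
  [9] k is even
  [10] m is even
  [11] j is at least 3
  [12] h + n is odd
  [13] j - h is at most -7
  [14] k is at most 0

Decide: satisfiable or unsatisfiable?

Unsatisfiable

From constraint 11: j ≥ 3. From constraints 5 and 14: j ≤ k and k ≤ 0, so j ≤ 0. But 0 < 3, so no value of j works.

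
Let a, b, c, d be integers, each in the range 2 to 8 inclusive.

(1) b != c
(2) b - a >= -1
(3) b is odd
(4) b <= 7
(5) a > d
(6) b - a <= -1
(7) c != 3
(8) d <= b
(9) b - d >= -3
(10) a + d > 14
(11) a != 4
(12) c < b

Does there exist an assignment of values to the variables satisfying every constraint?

Satisfiable

One satisfying assignment is a = 8, b = 7, c = 2, d = 7.
For the less obvious constraints — constraint 2: b - a = -1; constraint 6: b - a = -1 — and the others hold by inspection.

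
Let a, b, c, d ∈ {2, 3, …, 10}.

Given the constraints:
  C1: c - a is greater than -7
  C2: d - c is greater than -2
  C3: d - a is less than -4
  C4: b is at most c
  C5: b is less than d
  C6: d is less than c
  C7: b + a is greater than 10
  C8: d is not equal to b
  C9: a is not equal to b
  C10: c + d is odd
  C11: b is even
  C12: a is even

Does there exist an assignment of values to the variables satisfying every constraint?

The assignment a = 10, b = 2, c = 4, d = 3 works:
  constraint 1 holds since c - a = -6.
  constraint 2 holds since d - c = -1.
The rest check out directly.

Satisfiable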